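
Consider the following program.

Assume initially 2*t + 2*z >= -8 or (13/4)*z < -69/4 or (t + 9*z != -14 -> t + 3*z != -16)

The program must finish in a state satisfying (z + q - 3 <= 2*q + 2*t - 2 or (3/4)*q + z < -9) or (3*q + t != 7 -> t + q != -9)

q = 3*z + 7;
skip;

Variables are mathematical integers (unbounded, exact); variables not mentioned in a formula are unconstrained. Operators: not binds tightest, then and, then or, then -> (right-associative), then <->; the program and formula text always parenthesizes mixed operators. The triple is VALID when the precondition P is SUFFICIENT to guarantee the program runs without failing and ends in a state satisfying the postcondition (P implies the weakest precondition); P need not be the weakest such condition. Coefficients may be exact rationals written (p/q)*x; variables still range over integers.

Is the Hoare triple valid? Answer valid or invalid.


Working backward. After the program, the postcondition (z + q - 3 <= 2*q + 2*t - 2 or (3/4)*q + z < -9) or (3*q + t != 7 -> t + q != -9) must hold; in canonical form it is z <= q + 2*t + 1 or (3/4)*q + z < -9 or (3*q + t != 7 -> q + t != -9).
Before skip: z <= q + 2*t + 1 or (3/4)*q + z < -9 or (3*q + t != 7 -> q + t != -9)
Before q := 3*z + 7: 2*t + 2*z >= -8 or (13/4)*z < -57/4 or (t + 9*z != -14 -> t + 3*z != -16)
The weakest precondition is 2*t + 2*z >= -8 or (13/4)*z < -57/4 or (t + 9*z != -14 -> t + 3*z != -16).
Check whether 2*t + 2*z >= -8 or (13/4)*z < -69/4 or (t + 9*z != -14 -> t + 3*z != -16) implies it.
Every state satisfying the precondition satisfies the weakest precondition: the implication holds.
Answer: valid


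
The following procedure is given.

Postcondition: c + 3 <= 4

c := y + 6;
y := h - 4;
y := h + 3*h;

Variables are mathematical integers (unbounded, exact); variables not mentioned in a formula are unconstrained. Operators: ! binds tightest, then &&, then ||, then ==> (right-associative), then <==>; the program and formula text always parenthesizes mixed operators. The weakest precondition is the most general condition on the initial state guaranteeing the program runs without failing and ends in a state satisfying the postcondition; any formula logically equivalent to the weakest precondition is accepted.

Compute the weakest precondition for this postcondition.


Working backward. After the program, the postcondition c + 3 <= 4 must hold; in canonical form it is c <= 1.
Before y := h + 3*h: c <= 1
Before y := h - 4: c <= 1
Before c := y + 6: y <= -5
Answer: WP = y <= -5


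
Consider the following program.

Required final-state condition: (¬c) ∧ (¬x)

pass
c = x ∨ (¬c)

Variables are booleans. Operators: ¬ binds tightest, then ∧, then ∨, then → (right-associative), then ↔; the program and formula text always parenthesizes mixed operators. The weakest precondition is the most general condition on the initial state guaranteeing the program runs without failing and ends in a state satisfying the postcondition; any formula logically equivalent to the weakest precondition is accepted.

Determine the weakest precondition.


Working backward. After the program, (¬c) ∧ (¬x) must hold.
Before c := x ∨ (¬c): (¬(x ∨ (¬c))) ∧ (¬x)
Before skip: (¬(x ∨ (¬c))) ∧ (¬x)
Answer: WP = (¬(x ∨ (¬c))) ∧ (¬x)


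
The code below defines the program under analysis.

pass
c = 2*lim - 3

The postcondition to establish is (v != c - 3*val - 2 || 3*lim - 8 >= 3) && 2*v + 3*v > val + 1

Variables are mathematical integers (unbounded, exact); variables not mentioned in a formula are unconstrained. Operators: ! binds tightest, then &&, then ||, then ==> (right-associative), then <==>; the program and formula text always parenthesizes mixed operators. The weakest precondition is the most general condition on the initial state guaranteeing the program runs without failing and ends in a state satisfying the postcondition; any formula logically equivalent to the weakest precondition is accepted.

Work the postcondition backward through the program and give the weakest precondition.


Working backward. After the program, the postcondition (v != c - 3*val - 2 || 3*lim - 8 >= 3) && 2*v + 3*v > val + 1 must hold; in canonical form it is (v + 3*val != c - 2 || 3*lim >= 11) && 5*v > val + 1.
Before c := 2*lim - 3: (v + 3*val != 2*lim - 5 || 3*lim >= 11) && 5*v > val + 1
Before skip: (v + 3*val != 2*lim - 5 || 3*lim >= 11) && 5*v > val + 1
Answer: WP = (v + 3*val != 2*lim - 5 || 3*lim >= 11) && 5*v > val + 1


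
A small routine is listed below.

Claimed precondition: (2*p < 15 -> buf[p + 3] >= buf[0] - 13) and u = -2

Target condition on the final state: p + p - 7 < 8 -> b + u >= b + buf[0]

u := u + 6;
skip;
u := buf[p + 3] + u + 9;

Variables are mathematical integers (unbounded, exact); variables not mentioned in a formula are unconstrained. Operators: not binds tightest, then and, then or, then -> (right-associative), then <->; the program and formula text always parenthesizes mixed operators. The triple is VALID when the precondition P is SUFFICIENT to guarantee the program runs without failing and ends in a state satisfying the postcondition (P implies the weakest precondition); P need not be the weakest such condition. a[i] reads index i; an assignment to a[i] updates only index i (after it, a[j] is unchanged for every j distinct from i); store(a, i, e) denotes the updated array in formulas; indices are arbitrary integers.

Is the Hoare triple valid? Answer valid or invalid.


Working backward. After the program, the postcondition p + p - 7 < 8 -> b + u >= b + buf[0] must hold; in canonical form it is 2*p < 15 -> u >= buf[0].
Before u := buf[p + 3] + u + 9: 2*p < 15 -> buf[p + 3] + u >= buf[0] - 9
Before skip: 2*p < 15 -> buf[p + 3] + u >= buf[0] - 9
Before u := u + 6: 2*p < 15 -> buf[p + 3] + u >= buf[0] - 15
The weakest precondition is 2*p < 15 -> buf[p + 3] + u >= buf[0] - 15.
Check whether (2*p < 15 -> buf[p + 3] >= buf[0] - 13) and u = -2 implies it.
Every state satisfying the precondition satisfies the weakest precondition: the implication holds.
Answer: valid


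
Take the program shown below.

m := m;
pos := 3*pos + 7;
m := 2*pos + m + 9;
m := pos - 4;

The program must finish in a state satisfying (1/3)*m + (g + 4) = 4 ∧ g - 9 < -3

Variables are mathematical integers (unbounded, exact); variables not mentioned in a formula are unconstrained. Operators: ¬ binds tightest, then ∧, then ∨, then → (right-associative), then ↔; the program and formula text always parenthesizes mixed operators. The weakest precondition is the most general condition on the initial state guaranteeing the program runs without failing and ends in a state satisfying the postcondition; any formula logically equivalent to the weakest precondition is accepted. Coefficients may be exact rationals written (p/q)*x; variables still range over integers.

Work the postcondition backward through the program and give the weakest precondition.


Working backward. After the program, the postcondition (1/3)*m + (g + 4) = 4 ∧ g - 9 < -3 must hold; in canonical form it is g + (1/3)*m = 0 ∧ g < 6.
Before m := pos - 4: g + (1/3)*pos = 4/3 ∧ g < 6
Before m := 2*pos + m + 9: g + (1/3)*pos = 4/3 ∧ g < 6
Before pos := 3*pos + 7: g + pos = -1 ∧ g < 6
Before m := m: g + pos = -1 ∧ g < 6
Answer: WP = g + pos = -1 ∧ g < 6


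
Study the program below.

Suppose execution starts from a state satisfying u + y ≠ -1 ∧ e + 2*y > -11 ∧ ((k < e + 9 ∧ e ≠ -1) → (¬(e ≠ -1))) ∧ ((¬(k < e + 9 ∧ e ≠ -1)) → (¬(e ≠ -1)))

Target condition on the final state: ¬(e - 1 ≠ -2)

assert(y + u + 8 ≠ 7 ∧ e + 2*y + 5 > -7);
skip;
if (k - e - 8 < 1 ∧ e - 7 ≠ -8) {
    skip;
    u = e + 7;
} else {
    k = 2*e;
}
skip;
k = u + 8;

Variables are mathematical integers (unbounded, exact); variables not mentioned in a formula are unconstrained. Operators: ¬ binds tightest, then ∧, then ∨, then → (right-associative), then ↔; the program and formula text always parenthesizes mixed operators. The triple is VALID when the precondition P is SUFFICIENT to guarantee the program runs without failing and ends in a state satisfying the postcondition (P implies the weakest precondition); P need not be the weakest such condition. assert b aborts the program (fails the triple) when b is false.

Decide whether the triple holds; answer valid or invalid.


Working backward. After the program, the postcondition ¬(e - 1 ≠ -2) must hold; in canonical form it is ¬(e ≠ -1).
Before k := u + 8: ¬(e ≠ -1)
Before skip: ¬(e ≠ -1)
Then branch requires ¬(e ≠ -1); else branch requires ¬(e ≠ -1).
Before the if: ((k < e + 9 ∧ e ≠ -1) → (¬(e ≠ -1))) ∧ ((¬(k < e + 9 ∧ e ≠ -1)) → (¬(e ≠ -1)))
Before skip: ((k < e + 9 ∧ e ≠ -1) → (¬(e ≠ -1))) ∧ ((¬(k < e + 9 ∧ e ≠ -1)) → (¬(e ≠ -1)))
Before assert y + u + 8 ≠ 7 ∧ e + 2*y + 5 > -7: u + y ≠ -1 ∧ e + 2*y > -12 ∧ ((k < e + 9 ∧ e ≠ -1) → (¬(e ≠ -1))) ∧ ((¬(k < e + 9 ∧ e ≠ -1)) → (¬(e ≠ -1)))
The weakest precondition is u + y ≠ -1 ∧ e + 2*y > -12 ∧ ((k < e + 9 ∧ e ≠ -1) → (¬(e ≠ -1))) ∧ ((¬(k < e + 9 ∧ e ≠ -1)) → (¬(e ≠ -1))).
Check whether u + y ≠ -1 ∧ e + 2*y > -11 ∧ ((k < e + 9 ∧ e ≠ -1) → (¬(e ≠ -1))) ∧ ((¬(k < e + 9 ∧ e ≠ -1)) → (¬(e ≠ -1))) implies it.
Every state satisfying the precondition satisfies the weakest precondition: the implication holds.
Answer: valid


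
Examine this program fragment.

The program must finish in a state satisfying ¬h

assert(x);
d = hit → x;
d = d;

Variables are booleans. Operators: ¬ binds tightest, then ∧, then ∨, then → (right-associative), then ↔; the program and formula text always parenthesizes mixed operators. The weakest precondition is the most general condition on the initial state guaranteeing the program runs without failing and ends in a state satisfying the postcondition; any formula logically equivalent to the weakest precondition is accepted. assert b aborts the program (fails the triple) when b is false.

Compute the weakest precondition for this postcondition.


Working backward. After the program, ¬h must hold.
Before d := d: ¬h
Before d := hit → x: ¬h
Before assert x: x ∧ (¬h)
Answer: WP = x ∧ (¬h)


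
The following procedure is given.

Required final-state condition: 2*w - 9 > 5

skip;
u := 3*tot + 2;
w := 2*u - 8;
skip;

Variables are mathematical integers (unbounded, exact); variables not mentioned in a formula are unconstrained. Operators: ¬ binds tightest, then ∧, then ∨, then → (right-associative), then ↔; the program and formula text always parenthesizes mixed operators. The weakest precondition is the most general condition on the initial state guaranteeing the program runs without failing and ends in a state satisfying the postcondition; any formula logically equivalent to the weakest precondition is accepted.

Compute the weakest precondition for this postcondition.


Working backward. After the program, the postcondition 2*w - 9 > 5 must hold; in canonical form it is 2*w > 14.
Before skip: 2*w > 14
Before w := 2*u - 8: 4*u > 30
Before u := 3*tot + 2: 12*tot > 22
Before skip: 12*tot > 22
Answer: WP = 12*tot > 22


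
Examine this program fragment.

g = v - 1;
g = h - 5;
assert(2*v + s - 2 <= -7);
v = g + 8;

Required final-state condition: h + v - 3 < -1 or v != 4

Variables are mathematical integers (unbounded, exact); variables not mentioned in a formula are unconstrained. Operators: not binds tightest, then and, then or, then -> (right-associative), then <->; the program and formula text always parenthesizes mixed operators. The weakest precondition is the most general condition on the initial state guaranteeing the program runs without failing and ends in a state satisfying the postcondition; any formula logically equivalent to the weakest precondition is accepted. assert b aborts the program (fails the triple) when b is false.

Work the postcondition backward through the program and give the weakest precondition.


Working backward. After the program, the postcondition h + v - 3 < -1 or v != 4 must hold; in canonical form it is h + v < 2 or v != 4.
Before v := g + 8: g + h < -6 or g != -4
Before assert 2*v + s - 2 <= -7: s + 2*v <= -5 and (g + h < -6 or g != -4)
Before g := h - 5: s + 2*v <= -5 and (2*h < -1 or h != 1)
Before g := v - 1: s + 2*v <= -5 and (2*h < -1 or h != 1)
Answer: WP = s + 2*v <= -5 and (2*h < -1 or h != 1)


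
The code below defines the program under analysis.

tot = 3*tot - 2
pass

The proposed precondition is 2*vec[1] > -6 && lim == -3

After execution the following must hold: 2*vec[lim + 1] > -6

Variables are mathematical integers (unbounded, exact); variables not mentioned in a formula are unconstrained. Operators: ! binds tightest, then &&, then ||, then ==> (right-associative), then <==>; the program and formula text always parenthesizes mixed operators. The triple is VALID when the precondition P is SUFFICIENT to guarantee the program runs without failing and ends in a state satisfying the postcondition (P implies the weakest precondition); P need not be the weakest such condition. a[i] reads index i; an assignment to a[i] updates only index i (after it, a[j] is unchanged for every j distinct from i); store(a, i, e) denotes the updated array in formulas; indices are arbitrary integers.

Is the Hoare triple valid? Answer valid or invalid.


Working backward. After the program, 2*vec[lim + 1] > -6 must hold.
Before skip: 2*vec[lim + 1] > -6
Before tot := 3*tot - 2: 2*vec[lim + 1] > -6
The weakest precondition is 2*vec[lim + 1] > -6.
Check whether 2*vec[1] > -6 && lim == -3 implies it.
Countermodel: at the initial state lim = -3, vec = {[-2] = -3, [1] = 0, elsewhere 0}, the precondition holds but the weakest precondition fails.
Answer: invalid


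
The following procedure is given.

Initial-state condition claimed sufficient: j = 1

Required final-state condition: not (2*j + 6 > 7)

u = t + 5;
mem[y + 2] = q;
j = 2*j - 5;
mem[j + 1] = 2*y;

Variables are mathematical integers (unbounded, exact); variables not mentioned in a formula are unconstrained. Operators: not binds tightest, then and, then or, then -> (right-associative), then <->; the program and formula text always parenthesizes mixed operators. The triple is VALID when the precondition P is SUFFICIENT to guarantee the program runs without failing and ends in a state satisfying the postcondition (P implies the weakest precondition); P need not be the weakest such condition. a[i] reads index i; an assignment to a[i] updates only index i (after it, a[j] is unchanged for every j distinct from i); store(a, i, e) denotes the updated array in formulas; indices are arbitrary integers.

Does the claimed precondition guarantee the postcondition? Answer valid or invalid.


Working backward. After the program, the postcondition not (2*j + 6 > 7) must hold; in canonical form it is not (2*j > 1).
Before mem[j + 1] := 2*y: not (2*j > 1)
Before j := 2*j - 5: not (4*j > 11)
Before mem[y + 2] := q: not (4*j > 11)
Before u := t + 5: not (4*j > 11)
The weakest precondition is not (4*j > 11).
Check whether j = 1 implies it.
Every state satisfying the precondition satisfies the weakest precondition: the implication holds.
Answer: valid


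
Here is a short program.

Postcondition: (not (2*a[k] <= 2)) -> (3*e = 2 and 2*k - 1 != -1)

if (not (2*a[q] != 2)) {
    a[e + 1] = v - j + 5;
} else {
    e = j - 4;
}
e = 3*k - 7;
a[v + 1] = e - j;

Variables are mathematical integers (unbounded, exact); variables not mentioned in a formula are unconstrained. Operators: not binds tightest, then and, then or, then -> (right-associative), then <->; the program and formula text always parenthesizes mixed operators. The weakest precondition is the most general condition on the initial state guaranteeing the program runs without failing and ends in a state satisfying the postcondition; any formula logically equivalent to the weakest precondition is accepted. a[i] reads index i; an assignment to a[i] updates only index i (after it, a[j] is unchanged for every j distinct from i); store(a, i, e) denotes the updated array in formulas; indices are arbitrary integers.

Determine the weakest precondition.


Working backward. After the program, the postcondition (not (2*a[k] <= 2)) -> (3*e = 2 and 2*k - 1 != -1) must hold; in canonical form it is (not (2*a[k] <= 2)) -> (3*e = 2 and 2*k != 0).
Before a[v + 1] := e - j: (not (2*store(a, v + 1, e - j)[k] <= 2)) -> (3*e = 2 and 2*k != 0)
Before e := 3*k - 7: (not (2*store(a, v + 1, -j + 3*k - 7)[k] <= 2)) -> (9*k = 23 and 2*k != 0)
Then branch requires (not (2*store(store(a, e + 1, -j + v + 5), v + 1, -j + 3*k - 7)[k] <= 2)) -> (9*k = 23 and 2*k != 0); else branch requires (not (2*store(a, v + 1, -j + 3*k - 7)[k] <= 2)) -> (9*k = 23 and 2*k != 0).
Before the if: ((not (2*a[q] != 2)) -> ((not (2*store(store(a, e + 1, -j + v + 5), v + 1, -j + 3*k - 7)[k] <= 2)) -> (9*k = 23 and 2*k != 0))) and (2*a[q] != 2 -> ((not (2*store(a, v + 1, -j + 3*k - 7)[k] <= 2)) -> (9*k = 23 and 2*k != 0)))
Answer: WP = ((not (2*a[q] != 2)) -> ((not (2*store(store(a, e + 1, -j + v + 5), v + 1, -j + 3*k - 7)[k] <= 2)) -> (9*k = 23 and 2*k != 0))) and (2*a[q] != 2 -> ((not (2*store(a, v + 1, -j + 3*k - 7)[k] <= 2)) -> (9*k = 23 and 2*k != 0)))


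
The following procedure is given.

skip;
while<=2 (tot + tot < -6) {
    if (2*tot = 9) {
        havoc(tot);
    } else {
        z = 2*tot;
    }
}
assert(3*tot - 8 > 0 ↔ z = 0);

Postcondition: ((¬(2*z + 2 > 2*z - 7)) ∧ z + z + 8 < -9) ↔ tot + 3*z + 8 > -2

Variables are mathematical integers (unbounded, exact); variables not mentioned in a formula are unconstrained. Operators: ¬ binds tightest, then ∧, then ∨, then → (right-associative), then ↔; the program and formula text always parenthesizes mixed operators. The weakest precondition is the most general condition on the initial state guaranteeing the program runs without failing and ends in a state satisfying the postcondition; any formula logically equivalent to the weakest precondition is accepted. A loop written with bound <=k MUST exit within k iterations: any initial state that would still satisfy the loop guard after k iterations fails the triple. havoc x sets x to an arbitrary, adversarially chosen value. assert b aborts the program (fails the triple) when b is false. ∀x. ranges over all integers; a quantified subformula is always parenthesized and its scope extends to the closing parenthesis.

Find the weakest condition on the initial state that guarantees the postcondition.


Working backward. After the program, the postcondition ((¬(2*z + 2 > 2*z - 7)) ∧ z + z + 8 < -9) ↔ tot + 3*z + 8 > -2 must hold; in canonical form it is ¬(tot + 3*z > -10).
Before assert 3*tot - 8 > 0 ↔ z = 0: (3*tot > 8 ↔ z = 0) ∧ (¬(tot + 3*z > -10))
Before the loop (bound <=2), unroll the exhaustion recursion (WP_0 = exit-now case; WP_j = one more guarded iteration, up to j = 2):
  WP_0: (¬(2*tot < -6)) ∧ (3*tot > 8 ↔ z = 0) ∧ (¬(tot + 3*z > -10))
  WP_1: (2*tot < -6 → ((2*tot = 9 → (∀tot_1. ((¬(2*tot_1 < -6)) ∧ (3*tot_1 > 8 ↔ z = 0) ∧ (¬(tot_1 + 3*z > -10))))) ∧ ((¬(2*tot = 9)) → ((¬(2*tot < -6)) ∧ (3*tot > 8 ↔ 2*tot = 0) ∧ (¬(7*tot > -10)))))) ∧ ((¬(2*tot < -6)) → ((3*tot > 8 ↔ z = 0) ∧ (¬(tot + 3*z > -10))))
  WP_2: (2*tot < -6 → ((2*tot = 9 → (∀tot_2. ((2*tot_2 < -6 → ((2*tot_2 = 9 → (∀tot_1. ((¬(2*tot_1 < -6)) ∧ (3*tot_1 > 8 ↔ z = 0) ∧ (¬(tot_1 + 3*z > -10))))) ∧ ((¬(2*tot_2 = 9)) → ((¬(2*tot_2 < -6)) ∧ (3*tot_2 > 8 ↔ 2*tot_2 = 0) ∧ (¬(7*tot_2 > -10)))))) ∧ ((¬(2*tot_2 < -6)) → ((3*tot_2 > 8 ↔ z = 0) ∧ (¬(tot_2 + 3*z > -10))))))) ∧ ((¬(2*tot = 9)) → ((2*tot < -6 → ((2*tot = 9 → (∀tot_1. ((¬(2*tot_1 < -6)) ∧ (3*tot_1 > 8 ↔ 2*tot = 0) ∧ (¬(6*tot + tot_1 > -10))))) ∧ ((¬(2*tot = 9)) → ((¬(2*tot < -6)) ∧ (3*tot > 8 ↔ 2*tot = 0) ∧ (¬(7*tot > -10)))))) ∧ ((¬(2*tot < -6)) → ((3*tot > 8 ↔ 2*tot = 0) ∧ (¬(7*tot > -10)))))))) ∧ ((¬(2*tot < -6)) → ((3*tot > 8 ↔ z = 0) ∧ (¬(tot + 3*z > -10))))
So before the loop: (2*tot < -6 → ((2*tot = 9 → (∀tot_2. ((2*tot_2 < -6 → ((2*tot_2 = 9 → (∀tot_1. ((¬(2*tot_1 < -6)) ∧ (3*tot_1 > 8 ↔ z = 0) ∧ (¬(tot_1 + 3*z > -10))))) ∧ ((¬(2*tot_2 = 9)) → ((¬(2*tot_2 < -6)) ∧ (3*tot_2 > 8 ↔ 2*tot_2 = 0) ∧ (¬(7*tot_2 > -10)))))) ∧ ((¬(2*tot_2 < -6)) → ((3*tot_2 > 8 ↔ z = 0) ∧ (¬(tot_2 + 3*z > -10))))))) ∧ ((¬(2*tot = 9)) → ((2*tot < -6 → ((2*tot = 9 → (∀tot_1. ((¬(2*tot_1 < -6)) ∧ (3*tot_1 > 8 ↔ 2*tot = 0) ∧ (¬(6*tot + tot_1 > -10))))) ∧ ((¬(2*tot = 9)) → ((¬(2*tot < -6)) ∧ (3*tot > 8 ↔ 2*tot = 0) ∧ (¬(7*tot > -10)))))) ∧ ((¬(2*tot < -6)) → ((3*tot > 8 ↔ 2*tot = 0) ∧ (¬(7*tot > -10)))))))) ∧ ((¬(2*tot < -6)) → ((3*tot > 8 ↔ z = 0) ∧ (¬(tot + 3*z > -10))))
Before skip: (2*tot < -6 → ((2*tot = 9 → (∀tot_2. ((2*tot_2 < -6 → ((2*tot_2 = 9 → (∀tot_1. ((¬(2*tot_1 < -6)) ∧ (3*tot_1 > 8 ↔ z = 0) ∧ (¬(tot_1 + 3*z > -10))))) ∧ ((¬(2*tot_2 = 9)) → ((¬(2*tot_2 < -6)) ∧ (3*tot_2 > 8 ↔ 2*tot_2 = 0) ∧ (¬(7*tot_2 > -10)))))) ∧ ((¬(2*tot_2 < -6)) → ((3*tot_2 > 8 ↔ z = 0) ∧ (¬(tot_2 + 3*z > -10))))))) ∧ ((¬(2*tot = 9)) → ((2*tot < -6 → ((2*tot = 9 → (∀tot_1. ((¬(2*tot_1 < -6)) ∧ (3*tot_1 > 8 ↔ 2*tot = 0) ∧ (¬(6*tot + tot_1 > -10))))) ∧ ((¬(2*tot = 9)) → ((¬(2*tot < -6)) ∧ (3*tot > 8 ↔ 2*tot = 0) ∧ (¬(7*tot > -10)))))) ∧ ((¬(2*tot < -6)) → ((3*tot > 8 ↔ 2*tot = 0) ∧ (¬(7*tot > -10)))))))) ∧ ((¬(2*tot < -6)) → ((3*tot > 8 ↔ z = 0) ∧ (¬(tot + 3*z > -10))))
Answer: WP = (2*tot < -6 → ((2*tot = 9 → (∀tot_2. ((2*tot_2 < -6 → ((2*tot_2 = 9 → (∀tot_1. ((¬(2*tot_1 < -6)) ∧ (3*tot_1 > 8 ↔ z = 0) ∧ (¬(tot_1 + 3*z > -10))))) ∧ ((¬(2*tot_2 = 9)) → ((¬(2*tot_2 < -6)) ∧ (3*tot_2 > 8 ↔ 2*tot_2 = 0) ∧ (¬(7*tot_2 > -10)))))) ∧ ((¬(2*tot_2 < -6)) → ((3*tot_2 > 8 ↔ z = 0) ∧ (¬(tot_2 + 3*z > -10))))))) ∧ ((¬(2*tot = 9)) → ((2*tot < -6 → ((2*tot = 9 → (∀tot_1. ((¬(2*tot_1 < -6)) ∧ (3*tot_1 > 8 ↔ 2*tot = 0) ∧ (¬(6*tot + tot_1 > -10))))) ∧ ((¬(2*tot = 9)) → ((¬(2*tot < -6)) ∧ (3*tot > 8 ↔ 2*tot = 0) ∧ (¬(7*tot > -10)))))) ∧ ((¬(2*tot < -6)) → ((3*tot > 8 ↔ 2*tot = 0) ∧ (¬(7*tot > -10)))))))) ∧ ((¬(2*tot < -6)) → ((3*tot > 8 ↔ z = 0) ∧ (¬(tot + 3*z > -10))))


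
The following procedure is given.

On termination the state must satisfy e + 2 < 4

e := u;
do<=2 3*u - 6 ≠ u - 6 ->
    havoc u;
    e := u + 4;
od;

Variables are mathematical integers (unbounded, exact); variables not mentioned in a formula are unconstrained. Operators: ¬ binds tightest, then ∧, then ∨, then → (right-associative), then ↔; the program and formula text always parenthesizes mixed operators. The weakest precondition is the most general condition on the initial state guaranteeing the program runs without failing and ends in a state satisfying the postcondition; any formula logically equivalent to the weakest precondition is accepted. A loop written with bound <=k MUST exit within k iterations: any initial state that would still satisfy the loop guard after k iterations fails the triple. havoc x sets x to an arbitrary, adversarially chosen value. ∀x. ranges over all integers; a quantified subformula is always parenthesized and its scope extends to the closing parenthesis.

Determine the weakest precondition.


Working backward. After the program, the postcondition e + 2 < 4 must hold; in canonical form it is e < 2.
Before the loop (bound <=2), unroll the exhaustion recursion (WP_0 = exit-now case; WP_j = one more guarded iteration, up to j = 2):
  WP_0: (¬(2*u ≠ 0)) ∧ e < 2
  WP_1: (2*u ≠ 0 → (∀u_1. ((¬(2*u_1 ≠ 0)) ∧ u_1 < -2))) ∧ ((¬(2*u ≠ 0)) → e < 2)
  WP_2: (2*u ≠ 0 → (∀u_2. ((2*u_2 ≠ 0 → (∀u_1. ((¬(2*u_1 ≠ 0)) ∧ u_1 < -2))) ∧ ((¬(2*u_2 ≠ 0)) → u_2 < -2)))) ∧ ((¬(2*u ≠ 0)) → e < 2)
So before the loop: (2*u ≠ 0 → (∀u_2. ((2*u_2 ≠ 0 → (∀u_1. ((¬(2*u_1 ≠ 0)) ∧ u_1 < -2))) ∧ ((¬(2*u_2 ≠ 0)) → u_2 < -2)))) ∧ ((¬(2*u ≠ 0)) → e < 2)
Before e := u: (2*u ≠ 0 → (∀u_2. ((2*u_2 ≠ 0 → (∀u_1. ((¬(2*u_1 ≠ 0)) ∧ u_1 < -2))) ∧ ((¬(2*u_2 ≠ 0)) → u_2 < -2)))) ∧ ((¬(2*u ≠ 0)) → u < 2)
Answer: WP = (2*u ≠ 0 → (∀u_2. ((2*u_2 ≠ 0 → (∀u_1. ((¬(2*u_1 ≠ 0)) ∧ u_1 < -2))) ∧ ((¬(2*u_2 ≠ 0)) → u_2 < -2)))) ∧ ((¬(2*u ≠ 0)) → u < 2)


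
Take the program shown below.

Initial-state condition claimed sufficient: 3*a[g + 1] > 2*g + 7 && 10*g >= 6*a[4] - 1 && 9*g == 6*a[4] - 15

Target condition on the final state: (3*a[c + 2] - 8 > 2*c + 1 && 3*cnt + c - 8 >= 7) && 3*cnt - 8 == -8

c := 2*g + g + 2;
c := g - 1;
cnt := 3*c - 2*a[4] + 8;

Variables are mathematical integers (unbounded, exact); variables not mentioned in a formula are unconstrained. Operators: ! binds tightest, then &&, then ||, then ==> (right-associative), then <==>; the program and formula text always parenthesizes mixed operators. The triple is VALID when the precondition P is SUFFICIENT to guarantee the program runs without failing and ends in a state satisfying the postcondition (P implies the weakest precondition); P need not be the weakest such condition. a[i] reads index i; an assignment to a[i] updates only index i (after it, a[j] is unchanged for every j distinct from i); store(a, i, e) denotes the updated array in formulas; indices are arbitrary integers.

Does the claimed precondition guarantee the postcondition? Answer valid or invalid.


Working backward. After the program, the postcondition (3*a[c + 2] - 8 > 2*c + 1 && 3*cnt + c - 8 >= 7) && 3*cnt - 8 == -8 must hold; in canonical form it is 3*a[c + 2] > 2*c + 9 && c + 3*cnt >= 15 && 3*cnt == 0.
Before cnt := 3*c - 2*a[4] + 8: 3*a[c + 2] > 2*c + 9 && 10*c >= 6*a[4] - 9 && 9*c == 6*a[4] - 24
Before c := g - 1: 3*a[g + 1] > 2*g + 7 && 10*g >= 6*a[4] + 1 && 9*g == 6*a[4] - 15
Before c := 2*g + g + 2: 3*a[g + 1] > 2*g + 7 && 10*g >= 6*a[4] + 1 && 9*g == 6*a[4] - 15
The weakest precondition is 3*a[g + 1] > 2*g + 7 && 10*g >= 6*a[4] + 1 && 9*g == 6*a[4] - 15.
Check whether 3*a[g + 1] > 2*g + 7 && 10*g >= 6*a[4] - 1 && 9*g == 6*a[4] - 15 implies it.
Countermodel: at the initial state a = {[4] = 25, [16] = 13, elsewhere 25}, g = 15, the precondition holds but the weakest precondition fails.
Answer: invalid


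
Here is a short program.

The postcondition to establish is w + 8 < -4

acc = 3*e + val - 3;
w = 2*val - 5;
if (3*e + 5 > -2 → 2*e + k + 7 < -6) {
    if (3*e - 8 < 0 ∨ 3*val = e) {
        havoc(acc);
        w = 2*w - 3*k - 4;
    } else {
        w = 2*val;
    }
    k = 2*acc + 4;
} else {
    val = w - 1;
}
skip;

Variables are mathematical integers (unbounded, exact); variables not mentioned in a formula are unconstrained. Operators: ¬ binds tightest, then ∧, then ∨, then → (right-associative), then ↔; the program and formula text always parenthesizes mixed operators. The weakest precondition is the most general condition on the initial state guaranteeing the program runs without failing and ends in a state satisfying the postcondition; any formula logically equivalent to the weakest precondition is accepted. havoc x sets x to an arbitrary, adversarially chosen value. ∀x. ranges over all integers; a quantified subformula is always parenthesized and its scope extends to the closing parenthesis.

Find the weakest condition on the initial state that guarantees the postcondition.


Working backward. After the program, the postcondition w + 8 < -4 must hold; in canonical form it is w < -12.
Before skip: w < -12
Then branch requires ((3*e < 8 ∨ 3*val = e) → 2*w < 3*k - 8) ∧ ((¬(3*e < 8 ∨ 3*val = e)) → 2*val < -12); else branch requires w < -12.
Before the if: ((3*e > -7 → 2*e + k < -13) → (((3*e < 8 ∨ 3*val = e) → 2*w < 3*k - 8) ∧ ((¬(3*e < 8 ∨ 3*val = e)) → 2*val < -12))) ∧ ((¬(3*e > -7 → 2*e + k < -13)) → w < -12)
Before w := 2*val - 5: ((3*e > -7 → 2*e + k < -13) → (((3*e < 8 ∨ 3*val = e) → 4*val < 3*k + 2) ∧ ((¬(3*e < 8 ∨ 3*val = e)) → 2*val < -12))) ∧ ((¬(3*e > -7 → 2*e + k < -13)) → 2*val < -7)
Before acc := 3*e + val - 3: ((3*e > -7 → 2*e + k < -13) → (((3*e < 8 ∨ 3*val = e) → 4*val < 3*k + 2) ∧ ((¬(3*e < 8 ∨ 3*val = e)) → 2*val < -12))) ∧ ((¬(3*e > -7 → 2*e + k < -13)) → 2*val < -7)
Answer: WP = ((3*e > -7 → 2*e + k < -13) → (((3*e < 8 ∨ 3*val = e) → 4*val < 3*k + 2) ∧ ((¬(3*e < 8 ∨ 3*val = e)) → 2*val < -12))) ∧ ((¬(3*e > -7 → 2*e + k < -13)) → 2*val < -7)


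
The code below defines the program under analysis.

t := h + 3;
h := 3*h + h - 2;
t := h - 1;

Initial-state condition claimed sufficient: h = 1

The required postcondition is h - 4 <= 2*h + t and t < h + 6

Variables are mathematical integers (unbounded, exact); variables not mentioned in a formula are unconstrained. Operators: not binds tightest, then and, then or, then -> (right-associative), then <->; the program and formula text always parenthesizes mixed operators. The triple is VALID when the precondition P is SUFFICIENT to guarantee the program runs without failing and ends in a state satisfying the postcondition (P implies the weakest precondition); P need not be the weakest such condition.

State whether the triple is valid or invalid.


Working backward. After the program, the postcondition h - 4 <= 2*h + t and t < h + 6 must hold; in canonical form it is h + t >= -4 and t < h + 6.
Before t := h - 1: 2*h >= -3
Before h := 3*h + h - 2: 8*h >= 1
Before t := h + 3: 8*h >= 1
The weakest precondition is 8*h >= 1.
Check whether h = 1 implies it.
Every state satisfying the precondition satisfies the weakest precondition: the implication holds.
Answer: valid


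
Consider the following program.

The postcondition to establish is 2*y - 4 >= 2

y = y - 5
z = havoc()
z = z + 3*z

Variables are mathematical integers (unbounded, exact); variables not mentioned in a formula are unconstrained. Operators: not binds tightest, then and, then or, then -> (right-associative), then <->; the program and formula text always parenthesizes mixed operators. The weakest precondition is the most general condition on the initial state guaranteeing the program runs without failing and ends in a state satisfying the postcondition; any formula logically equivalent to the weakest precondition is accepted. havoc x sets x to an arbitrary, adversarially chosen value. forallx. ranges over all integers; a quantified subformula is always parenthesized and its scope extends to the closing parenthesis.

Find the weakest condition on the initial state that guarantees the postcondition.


Working backward. After the program, the postcondition 2*y - 4 >= 2 must hold; in canonical form it is 2*y >= 6.
Before z := z + 3*z: 2*y >= 6
Before havoc z: 2*y >= 6
Before y := y - 5: 2*y >= 16
Answer: WP = 2*y >= 16


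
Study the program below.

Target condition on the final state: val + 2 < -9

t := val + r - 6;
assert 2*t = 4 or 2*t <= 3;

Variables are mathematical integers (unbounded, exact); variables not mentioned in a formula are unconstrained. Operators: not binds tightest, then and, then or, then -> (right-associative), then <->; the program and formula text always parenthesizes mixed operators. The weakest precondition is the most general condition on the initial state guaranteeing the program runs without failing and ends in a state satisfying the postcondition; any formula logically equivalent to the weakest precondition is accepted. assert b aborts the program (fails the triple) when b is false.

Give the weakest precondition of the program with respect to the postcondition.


Working backward. After the program, the postcondition val + 2 < -9 must hold; in canonical form it is val < -11.
Before assert 2*t = 4 or 2*t <= 3: (2*t = 4 or 2*t <= 3) and val < -11
Before t := val + r - 6: (2*r + 2*val = 16 or 2*r + 2*val <= 15) and val < -11
Answer: WP = (2*r + 2*val = 16 or 2*r + 2*val <= 15) and val < -11


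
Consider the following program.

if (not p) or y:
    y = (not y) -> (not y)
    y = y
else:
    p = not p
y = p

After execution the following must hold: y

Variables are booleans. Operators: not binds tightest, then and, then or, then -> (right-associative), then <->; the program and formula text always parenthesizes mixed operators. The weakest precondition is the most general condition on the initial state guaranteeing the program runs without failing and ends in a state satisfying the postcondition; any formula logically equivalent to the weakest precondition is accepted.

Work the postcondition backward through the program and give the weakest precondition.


Working backward. After the program, y must hold.
Before y := p: p
Then branch requires p; else branch requires not p.
Before the if: (((not p) or y) -> p) and ((not ((not p) or y)) -> (not p))
Answer: WP = (((not p) or y) -> p) and ((not ((not p) or y)) -> (not p))


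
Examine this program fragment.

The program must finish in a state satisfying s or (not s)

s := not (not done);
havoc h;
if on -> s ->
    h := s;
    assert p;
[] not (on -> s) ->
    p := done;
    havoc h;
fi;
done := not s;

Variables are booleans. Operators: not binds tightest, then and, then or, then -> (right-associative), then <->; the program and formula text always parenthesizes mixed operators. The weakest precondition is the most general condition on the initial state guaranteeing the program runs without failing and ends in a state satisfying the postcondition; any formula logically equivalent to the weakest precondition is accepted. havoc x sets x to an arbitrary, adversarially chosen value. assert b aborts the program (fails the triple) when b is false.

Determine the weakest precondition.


Working backward. After the program, the postcondition s or (not s) must hold; in canonical form it is true.
Before done := not s: true
Then branch requires p; else branch requires true.
Before the if: (on -> s) -> p
Before havoc h: (on -> s) -> p
Before s := not (not done): (on -> done) -> p
Answer: WP = (on -> done) -> p


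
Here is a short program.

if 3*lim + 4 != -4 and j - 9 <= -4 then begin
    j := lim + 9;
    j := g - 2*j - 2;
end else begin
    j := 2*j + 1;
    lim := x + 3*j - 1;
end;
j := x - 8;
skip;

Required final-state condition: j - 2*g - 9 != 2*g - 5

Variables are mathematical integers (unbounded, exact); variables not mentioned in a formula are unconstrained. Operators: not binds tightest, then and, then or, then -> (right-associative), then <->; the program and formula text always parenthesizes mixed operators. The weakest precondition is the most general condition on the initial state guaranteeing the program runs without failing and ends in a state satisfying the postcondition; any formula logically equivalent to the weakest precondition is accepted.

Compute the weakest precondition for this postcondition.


Working backward. After the program, the postcondition j - 2*g - 9 != 2*g - 5 must hold; in canonical form it is j != 4*g + 4.
Before skip: j != 4*g + 4
Before j := x - 8: x != 4*g + 12
Then branch requires x != 4*g + 12; else branch requires x != 4*g + 12.
Before the if: ((3*lim != -8 and j <= 5) -> x != 4*g + 12) and ((not (3*lim != -8 and j <= 5)) -> x != 4*g + 12)
Answer: WP = ((3*lim != -8 and j <= 5) -> x != 4*g + 12) and ((not (3*lim != -8 and j <= 5)) -> x != 4*g + 12)


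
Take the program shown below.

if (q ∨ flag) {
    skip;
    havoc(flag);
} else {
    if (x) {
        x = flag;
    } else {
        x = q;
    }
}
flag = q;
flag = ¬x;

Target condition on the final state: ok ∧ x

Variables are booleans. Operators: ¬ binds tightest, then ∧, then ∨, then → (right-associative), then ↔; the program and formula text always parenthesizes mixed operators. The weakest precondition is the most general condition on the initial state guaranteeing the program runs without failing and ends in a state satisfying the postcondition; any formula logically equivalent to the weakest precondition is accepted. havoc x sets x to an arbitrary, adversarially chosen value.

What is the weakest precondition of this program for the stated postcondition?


Working backward. After the program, ok ∧ x must hold.
Before flag := ¬x: ok ∧ x
Before flag := q: ok ∧ x
Then branch requires ok ∧ x; else branch requires (x → (ok ∧ flag)) ∧ ((¬x) → (ok ∧ q)).
Before the if: ((q ∨ flag) → (ok ∧ x)) ∧ ((¬(q ∨ flag)) → ((x → (ok ∧ flag)) ∧ ((¬x) → (ok ∧ q))))
Answer: WP = ((q ∨ flag) → (ok ∧ x)) ∧ ((¬(q ∨ flag)) → ((x → (ok ∧ flag)) ∧ ((¬x) → (ok ∧ q))))


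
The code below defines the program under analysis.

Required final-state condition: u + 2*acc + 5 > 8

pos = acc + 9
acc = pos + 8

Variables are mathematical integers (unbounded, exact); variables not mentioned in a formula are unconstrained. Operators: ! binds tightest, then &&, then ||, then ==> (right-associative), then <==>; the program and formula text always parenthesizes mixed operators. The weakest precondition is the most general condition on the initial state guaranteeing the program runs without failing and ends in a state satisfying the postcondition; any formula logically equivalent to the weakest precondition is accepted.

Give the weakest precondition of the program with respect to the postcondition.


Working backward. After the program, the postcondition u + 2*acc + 5 > 8 must hold; in canonical form it is 2*acc + u > 3.
Before acc := pos + 8: 2*pos + u > -13
Before pos := acc + 9: 2*acc + u > -31
Answer: WP = 2*acc + u > -31


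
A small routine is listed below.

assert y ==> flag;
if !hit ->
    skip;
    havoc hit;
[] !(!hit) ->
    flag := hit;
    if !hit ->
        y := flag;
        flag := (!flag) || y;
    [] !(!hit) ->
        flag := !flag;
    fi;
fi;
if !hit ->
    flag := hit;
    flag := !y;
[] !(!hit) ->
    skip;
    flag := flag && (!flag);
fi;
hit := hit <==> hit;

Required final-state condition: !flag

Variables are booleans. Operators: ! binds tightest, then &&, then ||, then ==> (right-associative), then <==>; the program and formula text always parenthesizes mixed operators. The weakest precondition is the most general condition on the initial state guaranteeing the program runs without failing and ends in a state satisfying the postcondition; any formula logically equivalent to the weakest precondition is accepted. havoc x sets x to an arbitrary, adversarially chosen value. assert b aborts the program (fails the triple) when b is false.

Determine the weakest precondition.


Working backward. After the program, !flag must hold.
Before hit := hit <==> hit: !flag
Then branch requires y; else branch requires true.
Before the if: (!hit) ==> y
Then branch requires y; else branch requires ((!hit) ==> ((!hit) ==> hit)) && (hit ==> ((!hit) ==> y)).
Before the if: ((!hit) ==> y) && (hit ==> (((!hit) ==> ((!hit) ==> hit)) && (hit ==> ((!hit) ==> y))))
Before assert y ==> flag: (y ==> flag) && ((!hit) ==> y) && (hit ==> (((!hit) ==> ((!hit) ==> hit)) && (hit ==> ((!hit) ==> y))))
Answer: WP = (y ==> flag) && ((!hit) ==> y) && (hit ==> (((!hit) ==> ((!hit) ==> hit)) && (hit ==> ((!hit) ==> y))))


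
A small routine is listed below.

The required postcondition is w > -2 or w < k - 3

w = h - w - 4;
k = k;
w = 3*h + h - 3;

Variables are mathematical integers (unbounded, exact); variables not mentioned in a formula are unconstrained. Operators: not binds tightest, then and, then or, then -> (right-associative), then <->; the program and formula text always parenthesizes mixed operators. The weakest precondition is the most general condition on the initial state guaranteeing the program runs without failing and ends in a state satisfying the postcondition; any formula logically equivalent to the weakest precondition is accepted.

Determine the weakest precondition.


Working backward. After the program, w > -2 or w < k - 3 must hold.
Before w := 3*h + h - 3: 4*h > 1 or 4*h < k
Before k := k: 4*h > 1 or 4*h < k
Before w := h - w - 4: 4*h > 1 or 4*h < k
Answer: WP = 4*h > 1 or 4*h < k


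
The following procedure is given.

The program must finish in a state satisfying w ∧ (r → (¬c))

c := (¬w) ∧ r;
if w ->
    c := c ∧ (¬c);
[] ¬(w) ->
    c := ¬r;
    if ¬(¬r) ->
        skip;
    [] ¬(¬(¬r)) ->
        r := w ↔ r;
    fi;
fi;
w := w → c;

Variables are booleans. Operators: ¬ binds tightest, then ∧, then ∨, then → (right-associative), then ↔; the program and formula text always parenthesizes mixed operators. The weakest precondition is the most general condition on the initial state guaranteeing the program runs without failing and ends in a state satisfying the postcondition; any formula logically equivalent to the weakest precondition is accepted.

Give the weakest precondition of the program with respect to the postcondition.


Working backward. After the program, w ∧ (r → (¬c)) must hold.
Before w := w → c: (w → c) ∧ (r → (¬c))
Then branch requires ¬w; else branch requires (r → (w → (¬r))) ∧ ((¬r) → ((w → (¬r)) ∧ ((w ↔ r) → r))).
Before the if: (w → (¬w)) ∧ ((¬w) → ((r → (w → (¬r))) ∧ ((¬r) → ((w → (¬r)) ∧ ((w ↔ r) → r)))))
Before c := (¬w) ∧ r: (w → (¬w)) ∧ ((¬w) → ((r → (w → (¬r))) ∧ ((¬r) → ((w → (¬r)) ∧ ((w ↔ r) → r)))))
Answer: WP = (w → (¬w)) ∧ ((¬w) → ((r → (w → (¬r))) ∧ ((¬r) → ((w → (¬r)) ∧ ((w ↔ r) → r)))))
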